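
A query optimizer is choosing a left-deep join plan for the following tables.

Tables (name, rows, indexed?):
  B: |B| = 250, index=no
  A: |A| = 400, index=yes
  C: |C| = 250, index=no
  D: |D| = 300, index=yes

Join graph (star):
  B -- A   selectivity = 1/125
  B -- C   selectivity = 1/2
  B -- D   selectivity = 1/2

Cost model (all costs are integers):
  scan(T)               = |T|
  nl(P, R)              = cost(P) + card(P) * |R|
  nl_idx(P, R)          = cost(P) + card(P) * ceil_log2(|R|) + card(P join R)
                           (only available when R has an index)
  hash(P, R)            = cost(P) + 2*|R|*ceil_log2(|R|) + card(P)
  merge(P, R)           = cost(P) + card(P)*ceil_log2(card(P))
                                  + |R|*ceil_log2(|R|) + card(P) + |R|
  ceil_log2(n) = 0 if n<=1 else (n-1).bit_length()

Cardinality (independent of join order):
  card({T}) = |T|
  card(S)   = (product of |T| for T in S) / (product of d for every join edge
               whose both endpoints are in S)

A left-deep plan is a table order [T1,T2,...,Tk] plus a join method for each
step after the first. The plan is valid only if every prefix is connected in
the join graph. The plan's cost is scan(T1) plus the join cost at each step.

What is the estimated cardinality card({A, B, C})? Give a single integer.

Tables in S: A(400), B(250), C(250)
Edges inside S: B-A(d=125), B-C(d=2)
numerator = 400 * 250 * 250 = 25000000
denominator = 125 * 2 = 250
card(S) = 25000000 / 250 = 100000

100000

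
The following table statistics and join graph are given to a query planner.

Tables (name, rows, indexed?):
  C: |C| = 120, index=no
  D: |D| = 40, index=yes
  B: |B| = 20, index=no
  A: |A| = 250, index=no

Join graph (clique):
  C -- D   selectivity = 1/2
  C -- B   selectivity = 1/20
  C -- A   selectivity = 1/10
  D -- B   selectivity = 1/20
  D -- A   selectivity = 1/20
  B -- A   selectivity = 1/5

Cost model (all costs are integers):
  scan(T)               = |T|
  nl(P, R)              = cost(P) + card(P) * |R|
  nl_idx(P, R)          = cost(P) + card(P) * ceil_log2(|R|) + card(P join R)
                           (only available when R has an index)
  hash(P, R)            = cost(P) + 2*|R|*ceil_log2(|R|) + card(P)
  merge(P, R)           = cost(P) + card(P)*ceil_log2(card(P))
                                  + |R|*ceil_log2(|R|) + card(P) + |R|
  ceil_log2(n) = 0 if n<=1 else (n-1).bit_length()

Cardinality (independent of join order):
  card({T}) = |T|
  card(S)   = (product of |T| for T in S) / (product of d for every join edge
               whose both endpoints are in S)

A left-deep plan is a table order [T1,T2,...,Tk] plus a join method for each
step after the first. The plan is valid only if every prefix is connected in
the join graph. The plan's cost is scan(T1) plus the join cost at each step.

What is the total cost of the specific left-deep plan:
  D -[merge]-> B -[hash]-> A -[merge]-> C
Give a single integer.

6240

step 1: scan D: cost=40, card=40
step 2: join B via merge
    card(P join B) = 40*20/(20) = 40
    cost = 40 + 40*6 + 20*5 + 40 + 20 = 440
step 3: join A via hash
    card(P join A) = 40*250/(20*5) = 100
    cost = 440 + 2*250*8 + 40 = 4480
step 4: join C via merge
    card(P join C) = 100*120/(2*20*10) = 30
    cost = 4480 + 100*7 + 120*7 + 100 + 120 = 6240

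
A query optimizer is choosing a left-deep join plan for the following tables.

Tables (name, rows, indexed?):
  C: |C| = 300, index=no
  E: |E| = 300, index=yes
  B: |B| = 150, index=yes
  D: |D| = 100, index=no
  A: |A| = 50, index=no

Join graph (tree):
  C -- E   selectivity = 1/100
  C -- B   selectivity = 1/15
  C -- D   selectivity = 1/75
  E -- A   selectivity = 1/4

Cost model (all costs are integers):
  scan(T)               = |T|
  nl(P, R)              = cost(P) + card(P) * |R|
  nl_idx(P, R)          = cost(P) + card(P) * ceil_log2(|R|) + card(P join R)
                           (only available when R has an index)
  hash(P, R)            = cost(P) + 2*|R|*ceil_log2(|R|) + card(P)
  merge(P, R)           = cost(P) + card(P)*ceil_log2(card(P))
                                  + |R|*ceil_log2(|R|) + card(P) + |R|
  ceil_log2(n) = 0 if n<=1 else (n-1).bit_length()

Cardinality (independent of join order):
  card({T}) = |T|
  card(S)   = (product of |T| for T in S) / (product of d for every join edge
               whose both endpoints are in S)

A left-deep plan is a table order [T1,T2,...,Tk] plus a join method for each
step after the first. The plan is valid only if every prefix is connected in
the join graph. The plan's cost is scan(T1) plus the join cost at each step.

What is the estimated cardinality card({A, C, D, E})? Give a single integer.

Tables in S: A(50), C(300), D(100), E(300)
Edges inside S: C-E(d=100), C-D(d=75), E-A(d=4)
numerator = 50 * 300 * 100 * 300 = 450000000
denominator = 100 * 75 * 4 = 30000
card(S) = 450000000 / 30000 = 15000

15000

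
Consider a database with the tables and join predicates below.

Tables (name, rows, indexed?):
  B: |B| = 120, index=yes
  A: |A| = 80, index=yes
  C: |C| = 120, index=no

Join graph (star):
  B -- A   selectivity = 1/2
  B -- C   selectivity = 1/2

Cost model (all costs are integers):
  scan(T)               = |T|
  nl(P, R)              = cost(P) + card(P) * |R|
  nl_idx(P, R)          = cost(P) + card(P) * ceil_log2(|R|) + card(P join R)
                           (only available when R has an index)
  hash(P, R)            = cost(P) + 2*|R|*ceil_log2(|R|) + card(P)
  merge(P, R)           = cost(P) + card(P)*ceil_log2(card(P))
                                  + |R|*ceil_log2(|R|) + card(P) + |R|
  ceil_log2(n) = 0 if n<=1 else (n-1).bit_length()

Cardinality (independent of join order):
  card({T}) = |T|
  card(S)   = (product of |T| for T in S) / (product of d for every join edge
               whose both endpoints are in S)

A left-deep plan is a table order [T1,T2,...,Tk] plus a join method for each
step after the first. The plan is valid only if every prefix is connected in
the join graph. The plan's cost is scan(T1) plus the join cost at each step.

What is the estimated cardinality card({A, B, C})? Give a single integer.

Tables in S: A(80), B(120), C(120)
Edges inside S: B-A(d=2), B-C(d=2)
numerator = 80 * 120 * 120 = 1152000
denominator = 2 * 2 = 4
card(S) = 1152000 / 4 = 288000

288000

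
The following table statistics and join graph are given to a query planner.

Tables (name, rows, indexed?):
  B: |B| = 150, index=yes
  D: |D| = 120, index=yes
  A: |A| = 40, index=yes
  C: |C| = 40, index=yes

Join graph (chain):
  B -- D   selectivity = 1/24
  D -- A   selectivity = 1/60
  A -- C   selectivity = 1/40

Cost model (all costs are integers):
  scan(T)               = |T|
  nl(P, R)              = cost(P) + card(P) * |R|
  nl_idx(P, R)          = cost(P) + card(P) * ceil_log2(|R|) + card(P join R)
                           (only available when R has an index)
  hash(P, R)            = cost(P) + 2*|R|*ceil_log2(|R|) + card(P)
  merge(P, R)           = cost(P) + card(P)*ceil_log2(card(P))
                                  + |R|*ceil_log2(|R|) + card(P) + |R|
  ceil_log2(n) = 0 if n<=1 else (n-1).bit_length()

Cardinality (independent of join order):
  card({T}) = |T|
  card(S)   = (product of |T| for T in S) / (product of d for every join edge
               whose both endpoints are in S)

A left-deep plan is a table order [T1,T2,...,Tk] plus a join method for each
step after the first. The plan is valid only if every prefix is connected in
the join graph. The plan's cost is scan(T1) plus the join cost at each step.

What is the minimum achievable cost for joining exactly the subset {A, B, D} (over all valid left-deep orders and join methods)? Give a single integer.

1540

Selinger DP over subsets of {A,B,D}:
  {B}: scan cost=150, card=150
  {D}: scan cost=120, card=120
  {A}: scan cost=40, card=40
  {BD}: card=750; try (B,nl_idx)→1830, (D,nl_idx)→1950, (D,hash)→1980, (B,merge)→2430, (D,merge)→2460, (B,hash)→2640 …(+2); best=1830 via (B,nl_idx)
  {AD}: card=80; try (D,nl_idx)→400, (A,hash)→720, (A,nl_idx)→920, (D,merge)→1280, (A,merge)→1360, (D,hash)→1760 …(+2); best=400 via (D,nl_idx)
  {ABD}: card=500; try (B,nl_idx)→1540, (B,merge)→2390, (B,hash)→2880, (A,hash)→3060, (A,nl_idx)→6830, (A,merge)→10360 …(+2); best=1540 via (B,nl_idx)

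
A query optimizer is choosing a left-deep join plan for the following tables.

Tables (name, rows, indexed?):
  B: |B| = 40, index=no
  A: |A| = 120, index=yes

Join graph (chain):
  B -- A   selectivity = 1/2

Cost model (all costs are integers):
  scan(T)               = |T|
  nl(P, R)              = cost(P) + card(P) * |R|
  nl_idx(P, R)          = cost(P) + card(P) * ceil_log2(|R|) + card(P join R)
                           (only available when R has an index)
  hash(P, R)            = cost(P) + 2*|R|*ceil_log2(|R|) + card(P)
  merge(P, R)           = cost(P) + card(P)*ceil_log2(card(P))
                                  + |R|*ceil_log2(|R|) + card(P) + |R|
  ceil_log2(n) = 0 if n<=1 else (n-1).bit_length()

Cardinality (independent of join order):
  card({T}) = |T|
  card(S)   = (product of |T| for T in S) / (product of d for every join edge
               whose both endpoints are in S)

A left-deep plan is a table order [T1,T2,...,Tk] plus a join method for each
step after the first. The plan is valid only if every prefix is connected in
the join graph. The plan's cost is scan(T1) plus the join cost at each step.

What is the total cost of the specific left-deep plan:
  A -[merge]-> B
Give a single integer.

1360

step 1: scan A: cost=120, card=120
step 2: join B via merge
    card(P join B) = 120*40/(2) = 2400
    cost = 120 + 120*7 + 40*6 + 120 + 40 = 1360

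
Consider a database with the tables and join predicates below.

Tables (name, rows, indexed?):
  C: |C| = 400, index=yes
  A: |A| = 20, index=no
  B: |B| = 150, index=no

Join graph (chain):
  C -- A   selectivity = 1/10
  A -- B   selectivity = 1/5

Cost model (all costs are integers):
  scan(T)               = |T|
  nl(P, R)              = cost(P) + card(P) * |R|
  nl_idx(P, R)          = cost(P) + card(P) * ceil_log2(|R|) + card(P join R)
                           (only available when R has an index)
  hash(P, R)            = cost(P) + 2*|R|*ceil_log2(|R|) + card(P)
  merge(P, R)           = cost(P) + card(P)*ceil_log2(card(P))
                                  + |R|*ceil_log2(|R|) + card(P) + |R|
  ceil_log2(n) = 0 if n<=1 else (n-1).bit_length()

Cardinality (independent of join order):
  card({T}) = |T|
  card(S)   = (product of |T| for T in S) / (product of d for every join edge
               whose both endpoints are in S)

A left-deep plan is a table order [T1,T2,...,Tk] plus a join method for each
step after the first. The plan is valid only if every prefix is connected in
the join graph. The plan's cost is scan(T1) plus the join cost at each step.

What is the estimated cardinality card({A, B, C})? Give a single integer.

24000

Tables in S: A(20), B(150), C(400)
Edges inside S: C-A(d=10), A-B(d=5)
numerator = 20 * 150 * 400 = 1200000
denominator = 10 * 5 = 50
card(S) = 1200000 / 50 = 24000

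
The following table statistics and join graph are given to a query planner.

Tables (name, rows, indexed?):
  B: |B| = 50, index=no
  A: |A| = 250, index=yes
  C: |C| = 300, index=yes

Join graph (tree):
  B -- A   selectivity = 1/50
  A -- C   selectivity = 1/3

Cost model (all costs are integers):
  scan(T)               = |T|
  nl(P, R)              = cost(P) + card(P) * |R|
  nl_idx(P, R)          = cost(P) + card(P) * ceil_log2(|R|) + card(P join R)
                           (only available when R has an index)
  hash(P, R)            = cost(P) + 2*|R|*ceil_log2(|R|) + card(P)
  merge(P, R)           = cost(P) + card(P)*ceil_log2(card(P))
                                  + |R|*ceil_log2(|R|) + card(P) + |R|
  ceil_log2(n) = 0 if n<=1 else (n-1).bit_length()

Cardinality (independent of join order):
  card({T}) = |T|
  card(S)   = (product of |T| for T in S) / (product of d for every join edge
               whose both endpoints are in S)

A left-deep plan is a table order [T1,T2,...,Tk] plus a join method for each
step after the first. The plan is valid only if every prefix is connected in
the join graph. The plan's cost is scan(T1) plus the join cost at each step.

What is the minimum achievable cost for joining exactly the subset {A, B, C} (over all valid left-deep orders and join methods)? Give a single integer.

5950

Selinger DP over subsets of {A,B,C}:
  {B}: scan cost=50, card=50
  {A}: scan cost=250, card=250
  {C}: scan cost=300, card=300
  {AB}: card=250; try (A,nl_idx)→700, (B,hash)→1100, (A,merge)→2650, (B,merge)→2850, (A,hash)→4100, (A,nl)→12550 …(+1); best=700 via (A,nl_idx)
  {AC}: card=25000; try (A,hash)→4600, (C,merge)→5500, (A,merge)→5550, (C,hash)→5900, (C,nl_idx)→27500, (A,nl_idx)→27700 …(+2); best=4600 via (A,hash)
  {ABC}: card=25000; try (C,merge)→5950, (C,hash)→6350, (C,nl_idx)→27950, (B,hash)→30200, (C,nl)→75700, (B,merge)→404950 …(+1); best=5950 via (C,merge)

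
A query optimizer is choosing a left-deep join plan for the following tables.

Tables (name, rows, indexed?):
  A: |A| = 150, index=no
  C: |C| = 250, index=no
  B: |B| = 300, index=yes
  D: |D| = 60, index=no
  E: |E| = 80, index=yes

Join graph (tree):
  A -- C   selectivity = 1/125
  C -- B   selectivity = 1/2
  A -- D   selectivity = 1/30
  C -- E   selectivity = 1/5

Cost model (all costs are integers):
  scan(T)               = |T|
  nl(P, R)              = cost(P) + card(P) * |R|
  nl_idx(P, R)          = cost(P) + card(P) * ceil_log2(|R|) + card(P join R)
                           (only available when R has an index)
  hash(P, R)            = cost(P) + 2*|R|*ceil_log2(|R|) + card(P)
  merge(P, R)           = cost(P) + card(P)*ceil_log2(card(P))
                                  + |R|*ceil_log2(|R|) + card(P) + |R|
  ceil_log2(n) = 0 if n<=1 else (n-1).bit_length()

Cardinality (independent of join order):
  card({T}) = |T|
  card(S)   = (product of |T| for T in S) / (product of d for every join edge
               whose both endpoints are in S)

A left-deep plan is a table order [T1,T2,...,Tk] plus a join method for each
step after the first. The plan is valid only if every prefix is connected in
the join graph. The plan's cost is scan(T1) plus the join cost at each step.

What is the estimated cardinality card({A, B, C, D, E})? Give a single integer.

1440000

Tables in S: A(150), B(300), C(250), D(60), E(80)
Edges inside S: A-C(d=125), C-B(d=2), A-D(d=30), C-E(d=5)
numerator = 150 * 300 * 250 * 60 * 80 = 54000000000
denominator = 125 * 2 * 30 * 5 = 37500
card(S) = 54000000000 / 37500 = 1440000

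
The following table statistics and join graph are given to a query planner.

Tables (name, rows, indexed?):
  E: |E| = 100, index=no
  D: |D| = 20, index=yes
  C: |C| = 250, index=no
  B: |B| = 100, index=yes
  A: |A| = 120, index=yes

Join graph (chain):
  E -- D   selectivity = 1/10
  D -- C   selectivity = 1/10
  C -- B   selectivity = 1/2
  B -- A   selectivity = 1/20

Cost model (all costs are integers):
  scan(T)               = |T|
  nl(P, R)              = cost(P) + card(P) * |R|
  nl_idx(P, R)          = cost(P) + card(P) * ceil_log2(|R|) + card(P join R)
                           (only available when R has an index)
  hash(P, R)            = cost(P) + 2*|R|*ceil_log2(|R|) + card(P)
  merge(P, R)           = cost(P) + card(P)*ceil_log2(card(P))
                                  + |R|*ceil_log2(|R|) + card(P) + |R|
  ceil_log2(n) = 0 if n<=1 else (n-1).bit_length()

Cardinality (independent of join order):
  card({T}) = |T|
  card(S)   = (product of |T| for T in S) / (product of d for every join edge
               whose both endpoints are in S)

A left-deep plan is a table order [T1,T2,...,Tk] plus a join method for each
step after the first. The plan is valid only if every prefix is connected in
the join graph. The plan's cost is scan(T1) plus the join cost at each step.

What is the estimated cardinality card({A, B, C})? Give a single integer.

Tables in S: A(120), B(100), C(250)
Edges inside S: C-B(d=2), B-A(d=20)
numerator = 120 * 100 * 250 = 3000000
denominator = 2 * 20 = 40
card(S) = 3000000 / 40 = 75000

75000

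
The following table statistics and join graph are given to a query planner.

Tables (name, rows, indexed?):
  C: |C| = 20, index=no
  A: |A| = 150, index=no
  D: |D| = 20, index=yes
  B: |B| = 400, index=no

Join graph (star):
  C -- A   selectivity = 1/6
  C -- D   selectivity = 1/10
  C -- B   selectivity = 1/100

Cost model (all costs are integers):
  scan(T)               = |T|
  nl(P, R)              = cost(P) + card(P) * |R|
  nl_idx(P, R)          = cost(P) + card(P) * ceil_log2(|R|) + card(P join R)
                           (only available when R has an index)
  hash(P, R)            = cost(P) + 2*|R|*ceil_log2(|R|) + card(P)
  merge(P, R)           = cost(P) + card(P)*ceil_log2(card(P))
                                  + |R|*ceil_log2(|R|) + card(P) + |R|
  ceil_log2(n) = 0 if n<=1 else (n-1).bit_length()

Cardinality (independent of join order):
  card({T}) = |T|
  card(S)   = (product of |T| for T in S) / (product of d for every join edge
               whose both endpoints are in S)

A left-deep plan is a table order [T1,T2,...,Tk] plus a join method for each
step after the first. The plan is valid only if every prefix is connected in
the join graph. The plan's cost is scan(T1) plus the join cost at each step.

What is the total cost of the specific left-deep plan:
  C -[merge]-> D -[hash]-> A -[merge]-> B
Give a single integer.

step 1: scan C: cost=20, card=20
step 2: join D via merge
    card(P join D) = 20*20/(10) = 40
    cost = 20 + 20*5 + 20*5 + 20 + 20 = 260
step 3: join A via hash
    card(P join A) = 40*150/(6) = 1000
    cost = 260 + 2*150*8 + 40 = 2700
step 4: join B via merge
    card(P join B) = 1000*400/(100) = 4000
    cost = 2700 + 1000*10 + 400*9 + 1000 + 400 = 17700

17700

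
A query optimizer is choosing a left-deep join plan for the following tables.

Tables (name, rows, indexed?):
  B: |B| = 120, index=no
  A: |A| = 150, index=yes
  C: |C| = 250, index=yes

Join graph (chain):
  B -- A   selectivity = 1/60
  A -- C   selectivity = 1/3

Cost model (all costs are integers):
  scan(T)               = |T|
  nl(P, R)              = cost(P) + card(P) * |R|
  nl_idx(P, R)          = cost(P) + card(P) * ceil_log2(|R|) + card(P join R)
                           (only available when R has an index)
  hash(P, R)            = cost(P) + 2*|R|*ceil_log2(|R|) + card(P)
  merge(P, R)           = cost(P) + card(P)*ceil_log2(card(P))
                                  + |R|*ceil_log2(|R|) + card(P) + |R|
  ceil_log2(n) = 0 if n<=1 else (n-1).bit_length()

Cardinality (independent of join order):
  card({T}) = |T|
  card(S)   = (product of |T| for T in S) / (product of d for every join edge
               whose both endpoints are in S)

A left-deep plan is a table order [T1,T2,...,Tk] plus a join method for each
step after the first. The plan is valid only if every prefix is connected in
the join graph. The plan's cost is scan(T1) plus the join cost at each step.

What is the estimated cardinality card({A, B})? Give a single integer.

300

Tables in S: A(150), B(120)
Edges inside S: B-A(d=60)
numerator = 150 * 120 = 18000
denominator = 60 = 60
card(S) = 18000 / 60 = 300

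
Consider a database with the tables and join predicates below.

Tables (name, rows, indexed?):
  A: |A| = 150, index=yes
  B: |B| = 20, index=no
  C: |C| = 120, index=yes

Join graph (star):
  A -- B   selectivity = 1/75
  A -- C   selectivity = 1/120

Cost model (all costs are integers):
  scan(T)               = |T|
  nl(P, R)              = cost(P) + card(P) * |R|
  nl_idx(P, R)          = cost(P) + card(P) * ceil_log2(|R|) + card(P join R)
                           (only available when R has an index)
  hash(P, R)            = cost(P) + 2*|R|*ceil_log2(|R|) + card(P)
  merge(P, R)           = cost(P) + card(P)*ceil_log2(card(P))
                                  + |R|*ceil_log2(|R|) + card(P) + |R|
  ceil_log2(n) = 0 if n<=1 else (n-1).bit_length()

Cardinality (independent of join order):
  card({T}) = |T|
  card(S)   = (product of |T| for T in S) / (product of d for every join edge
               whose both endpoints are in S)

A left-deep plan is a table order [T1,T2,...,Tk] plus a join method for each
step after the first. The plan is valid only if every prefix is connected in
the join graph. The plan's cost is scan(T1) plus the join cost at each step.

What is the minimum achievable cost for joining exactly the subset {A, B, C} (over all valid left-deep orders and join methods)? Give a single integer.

540

Selinger DP over subsets of {A,B,C}:
  {A}: scan cost=150, card=150
  {B}: scan cost=20, card=20
  {C}: scan cost=120, card=120
  {AB}: card=40; try (A,nl_idx)→220, (B,hash)→500, (A,merge)→1490, (B,merge)→1620, (A,hash)→2440, (A,nl)→3020 …(+1); best=220 via (A,nl_idx)
  {AC}: card=150; try (A,nl_idx)→1230, (C,nl_idx)→1350, (C,hash)→1980, (A,merge)→2430, (C,merge)→2460, (A,hash)→2640 …(+2); best=1230 via (A,nl_idx)
  {ABC}: card=40; try (C,nl_idx)→540, (C,merge)→1460, (B,hash)→1580, (C,hash)→1940, (B,merge)→2700, (B,nl)→4230 …(+1); best=540 via (C,nl_idx)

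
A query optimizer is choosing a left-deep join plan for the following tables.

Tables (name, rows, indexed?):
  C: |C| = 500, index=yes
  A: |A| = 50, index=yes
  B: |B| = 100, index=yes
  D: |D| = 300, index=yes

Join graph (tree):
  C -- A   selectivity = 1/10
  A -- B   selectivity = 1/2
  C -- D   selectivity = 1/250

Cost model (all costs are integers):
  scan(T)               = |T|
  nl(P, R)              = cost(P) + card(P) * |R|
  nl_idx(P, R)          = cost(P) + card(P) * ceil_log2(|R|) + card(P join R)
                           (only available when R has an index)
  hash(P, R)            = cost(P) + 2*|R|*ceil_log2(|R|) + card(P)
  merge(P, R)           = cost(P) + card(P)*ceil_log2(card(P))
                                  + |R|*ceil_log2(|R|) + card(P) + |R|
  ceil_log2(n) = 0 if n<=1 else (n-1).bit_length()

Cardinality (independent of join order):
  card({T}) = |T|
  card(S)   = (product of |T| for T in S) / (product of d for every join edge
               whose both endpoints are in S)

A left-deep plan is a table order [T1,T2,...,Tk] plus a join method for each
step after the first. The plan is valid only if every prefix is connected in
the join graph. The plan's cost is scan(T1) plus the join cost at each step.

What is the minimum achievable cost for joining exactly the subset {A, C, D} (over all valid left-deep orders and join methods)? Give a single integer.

4800

Selinger DP over subsets of {A,C,D}:
  {C}: scan cost=500, card=500
  {A}: scan cost=50, card=50
  {D}: scan cost=300, card=300
  {AC}: card=2500; try (A,hash)→1600, (C,nl_idx)→3000, (C,merge)→5400, (A,merge)→5850, (A,nl_idx)→6000, (C,hash)→9100 …(+2); best=1600 via (A,hash)
  {CD}: card=600; try (C,nl_idx)→3600, (D,nl_idx)→5600, (D,hash)→6400, (C,merge)→8300, (D,merge)→8500, (C,hash)→9600 …(+2); best=3600 via (C,nl_idx)
  {ACD}: card=3000; try (A,hash)→4800, (D,hash)→9500, (A,nl_idx)→10200, (A,merge)→10550, (D,nl_idx)→27100, (A,nl)→33600 …(+2); best=4800 via (A,hash)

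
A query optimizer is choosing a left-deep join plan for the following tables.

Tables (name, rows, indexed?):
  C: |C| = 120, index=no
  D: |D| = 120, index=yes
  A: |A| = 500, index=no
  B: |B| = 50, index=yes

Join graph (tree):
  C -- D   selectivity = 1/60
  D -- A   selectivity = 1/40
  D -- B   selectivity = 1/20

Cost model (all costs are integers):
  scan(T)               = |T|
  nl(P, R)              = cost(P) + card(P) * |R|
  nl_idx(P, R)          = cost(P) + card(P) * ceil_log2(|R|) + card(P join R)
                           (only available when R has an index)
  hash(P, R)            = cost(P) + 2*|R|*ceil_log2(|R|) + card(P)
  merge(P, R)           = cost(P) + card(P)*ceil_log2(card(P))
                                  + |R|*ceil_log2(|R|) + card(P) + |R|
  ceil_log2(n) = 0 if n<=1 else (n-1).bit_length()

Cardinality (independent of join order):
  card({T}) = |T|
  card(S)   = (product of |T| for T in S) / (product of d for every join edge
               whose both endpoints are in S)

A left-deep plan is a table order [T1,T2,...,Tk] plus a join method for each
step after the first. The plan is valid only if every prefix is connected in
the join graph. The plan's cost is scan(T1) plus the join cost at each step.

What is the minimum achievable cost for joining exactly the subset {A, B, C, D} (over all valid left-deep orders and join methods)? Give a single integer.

Selinger DP over subsets of {A,B,C,D}:
  {C}: scan cost=120, card=120
  {D}: scan cost=120, card=120
  {A}: scan cost=500, card=500
  {B}: scan cost=50, card=50
  {CD}: card=240; try (D,nl_idx)→1200, (D,hash)→1920, (C,hash)→1920, (D,merge)→2040, (C,merge)→2040, (D,nl)→14520 …(+1); best=1200 via (D,nl_idx)
  {AD}: card=1500; try (D,hash)→2680, (D,nl_idx)→5500, (A,merge)→6080, (D,merge)→6460, (A,hash)→9240, (A,nl)→60120 …(+1); best=2680 via (D,hash)
  {BD}: card=300; try (D,nl_idx)→700, (B,hash)→840, (B,nl_idx)→1140, (D,merge)→1360, (B,merge)→1430, (D,hash)→1780 …(+2); best=700 via (D,nl_idx)
  {ACD}: card=3000; try (C,hash)→5860, (A,merge)→8360, (A,hash)→10440, (C,merge)→21640, (A,nl)→121200, (C,nl)→182680; best=5860 via (C,hash)
  {BCD}: card=600; try (B,hash)→2040, (C,hash)→2680, (B,nl_idx)→3240, (B,merge)→3710, (C,merge)→4660, (B,nl)→13200 …(+1); best=2040 via (B,hash)
  {ABD}: card=3750; try (B,hash)→4780, (A,merge)→8700, (A,hash)→10000, (B,nl_idx)→15430, (B,merge)→21030, (B,nl)→77680 …(+1); best=4780 via (B,hash)
  {ABCD}: card=7500; try (B,hash)→9460, (C,hash)→10210, (A,hash)→11640, (A,merge)→13640, (B,nl_idx)→31360, (B,merge)→45210 …(+4); best=9460 via (B,hash)

9460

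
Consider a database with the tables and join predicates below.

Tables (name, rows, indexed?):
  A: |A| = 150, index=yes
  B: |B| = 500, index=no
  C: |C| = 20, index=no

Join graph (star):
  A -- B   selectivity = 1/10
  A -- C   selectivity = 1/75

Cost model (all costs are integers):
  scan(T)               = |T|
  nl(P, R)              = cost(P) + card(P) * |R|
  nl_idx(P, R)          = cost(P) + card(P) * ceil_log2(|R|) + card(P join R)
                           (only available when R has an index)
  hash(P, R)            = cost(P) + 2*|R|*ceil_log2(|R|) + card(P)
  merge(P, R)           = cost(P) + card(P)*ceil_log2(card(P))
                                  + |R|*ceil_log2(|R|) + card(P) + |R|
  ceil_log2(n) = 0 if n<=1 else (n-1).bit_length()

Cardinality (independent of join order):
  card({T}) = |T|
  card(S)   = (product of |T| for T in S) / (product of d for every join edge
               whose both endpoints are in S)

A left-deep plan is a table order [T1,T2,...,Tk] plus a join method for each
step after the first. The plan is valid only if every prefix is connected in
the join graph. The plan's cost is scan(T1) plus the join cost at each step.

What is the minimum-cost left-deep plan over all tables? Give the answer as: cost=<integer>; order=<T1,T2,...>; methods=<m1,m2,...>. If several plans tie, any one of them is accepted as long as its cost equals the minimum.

cost=5500; order=C,A,B; methods=nl_idx,merge

Selinger DP (subsets sized 1..n):
  {A}: scan cost=150, card=150
  {B}: scan cost=500, card=500
  {C}: scan cost=20, card=20
  {AB}: card=7500; try (A,hash)→3400, (B,merge)→6500, (A,merge)→6850, (B,hash)→9300, (A,nl_idx)→12000, (B,nl)→75150 …(+1); best=3400 via (A,hash)
  {AC}: card=40; try (A,nl_idx)→220, (C,hash)→500, (A,merge)→1490, (C,merge)→1620, (A,hash)→2440, (A,nl)→3020 …(+1); best=220 via (A,nl_idx)
  {ABC}: card=2000; try (B,merge)→5500, (B,hash)→9260, (C,hash)→11100, (B,nl)→20220, (C,merge)→108520, (C,nl)→153400; best=5500 via (B,merge)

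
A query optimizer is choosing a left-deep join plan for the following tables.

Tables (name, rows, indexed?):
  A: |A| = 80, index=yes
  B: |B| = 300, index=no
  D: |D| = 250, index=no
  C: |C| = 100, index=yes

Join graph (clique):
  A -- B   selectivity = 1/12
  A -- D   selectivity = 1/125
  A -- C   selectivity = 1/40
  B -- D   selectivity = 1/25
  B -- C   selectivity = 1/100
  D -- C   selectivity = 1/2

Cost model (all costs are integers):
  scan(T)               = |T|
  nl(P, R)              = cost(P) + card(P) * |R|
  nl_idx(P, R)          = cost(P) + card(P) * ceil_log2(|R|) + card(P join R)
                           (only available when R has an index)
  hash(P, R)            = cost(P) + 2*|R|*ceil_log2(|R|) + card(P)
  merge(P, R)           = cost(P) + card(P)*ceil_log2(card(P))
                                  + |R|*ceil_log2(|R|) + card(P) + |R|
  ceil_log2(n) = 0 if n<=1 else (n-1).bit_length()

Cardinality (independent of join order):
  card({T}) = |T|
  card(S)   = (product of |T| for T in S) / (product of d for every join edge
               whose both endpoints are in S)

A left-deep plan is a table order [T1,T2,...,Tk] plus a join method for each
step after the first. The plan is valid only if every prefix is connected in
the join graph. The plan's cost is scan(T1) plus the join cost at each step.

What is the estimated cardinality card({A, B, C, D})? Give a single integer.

2

Tables in S: A(80), B(300), C(100), D(250)
Edges inside S: A-B(d=12), A-D(d=125), A-C(d=40), B-D(d=25), B-C(d=100), D-C(d=2)
numerator = 80 * 300 * 100 * 250 = 600000000
denominator = 12 * 125 * 40 * 25 * 100 * 2 = 300000000
card(S) = 600000000 / 300000000 = 2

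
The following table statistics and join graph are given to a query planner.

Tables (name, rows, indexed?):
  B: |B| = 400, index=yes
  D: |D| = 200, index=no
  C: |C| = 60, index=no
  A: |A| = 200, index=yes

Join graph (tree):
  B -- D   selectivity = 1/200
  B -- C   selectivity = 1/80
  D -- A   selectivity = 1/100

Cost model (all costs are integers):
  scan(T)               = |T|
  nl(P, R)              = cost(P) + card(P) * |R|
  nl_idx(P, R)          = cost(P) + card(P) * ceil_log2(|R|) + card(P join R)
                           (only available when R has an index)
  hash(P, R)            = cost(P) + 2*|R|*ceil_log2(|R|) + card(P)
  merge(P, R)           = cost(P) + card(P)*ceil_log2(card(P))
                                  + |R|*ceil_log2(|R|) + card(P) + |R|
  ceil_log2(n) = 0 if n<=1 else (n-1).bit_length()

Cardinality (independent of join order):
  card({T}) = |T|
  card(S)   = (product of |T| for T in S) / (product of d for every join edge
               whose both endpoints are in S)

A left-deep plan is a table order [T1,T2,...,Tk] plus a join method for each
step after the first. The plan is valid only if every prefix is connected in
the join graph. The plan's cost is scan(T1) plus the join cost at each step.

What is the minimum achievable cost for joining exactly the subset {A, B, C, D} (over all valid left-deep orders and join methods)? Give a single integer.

6520

Selinger DP over subsets of {A,B,C,D}:
  {B}: scan cost=400, card=400
  {D}: scan cost=200, card=200
  {C}: scan cost=60, card=60
  {A}: scan cost=200, card=200
  {BD}: card=400; try (B,nl_idx)→2400, (D,hash)→4000, (B,merge)→6000, (D,merge)→6200, (B,hash)→7600, (B,nl)→80200 …(+1); best=2400 via (B,nl_idx)
  {BC}: card=300; try (B,nl_idx)→900, (C,hash)→1520, (B,merge)→4480, (C,merge)→4820, (B,hash)→7320, (B,nl)→24060 …(+1); best=900 via (B,nl_idx)
  {AD}: card=400; try (A,nl_idx)→2200, (D,hash)→3600, (A,hash)→3600, (D,merge)→3800, (A,merge)→3800, (D,nl)→40200 …(+1); best=2200 via (A,nl_idx)
  {BCD}: card=300; try (C,hash)→3520, (D,hash)→4400, (D,merge)→5700, (C,merge)→6820, (C,nl)→26400, (D,nl)→60900; best=3520 via (C,hash)
  {ABD}: card=800; try (A,hash)→6000, (A,nl_idx)→6400, (B,nl_idx)→6600, (A,merge)→8200, (B,hash)→9800, (B,merge)→10200 …(+2); best=6000 via (A,hash)
  {ABCD}: card=600; try (A,nl_idx)→6520, (A,hash)→7020, (C,hash)→7520, (A,merge)→8320, (C,merge)→15220, (C,nl)→54000 …(+1); best=6520 via (A,nl_idx)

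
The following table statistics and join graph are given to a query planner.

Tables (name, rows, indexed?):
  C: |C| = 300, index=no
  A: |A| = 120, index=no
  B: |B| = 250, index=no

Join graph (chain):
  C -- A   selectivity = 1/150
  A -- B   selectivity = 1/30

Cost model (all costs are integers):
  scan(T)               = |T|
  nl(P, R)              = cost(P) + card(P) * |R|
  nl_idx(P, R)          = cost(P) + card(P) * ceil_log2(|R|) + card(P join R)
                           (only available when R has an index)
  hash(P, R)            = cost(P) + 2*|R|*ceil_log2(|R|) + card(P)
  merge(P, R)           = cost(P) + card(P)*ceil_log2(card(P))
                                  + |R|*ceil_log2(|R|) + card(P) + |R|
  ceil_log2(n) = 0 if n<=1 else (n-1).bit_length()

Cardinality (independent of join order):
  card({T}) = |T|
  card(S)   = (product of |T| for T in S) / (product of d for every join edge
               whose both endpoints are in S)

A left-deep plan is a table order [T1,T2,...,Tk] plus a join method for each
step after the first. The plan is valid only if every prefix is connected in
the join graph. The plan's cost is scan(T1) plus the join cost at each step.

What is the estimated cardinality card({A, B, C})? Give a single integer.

Tables in S: A(120), B(250), C(300)
Edges inside S: C-A(d=150), A-B(d=30)
numerator = 120 * 250 * 300 = 9000000
denominator = 150 * 30 = 4500
card(S) = 9000000 / 4500 = 2000

2000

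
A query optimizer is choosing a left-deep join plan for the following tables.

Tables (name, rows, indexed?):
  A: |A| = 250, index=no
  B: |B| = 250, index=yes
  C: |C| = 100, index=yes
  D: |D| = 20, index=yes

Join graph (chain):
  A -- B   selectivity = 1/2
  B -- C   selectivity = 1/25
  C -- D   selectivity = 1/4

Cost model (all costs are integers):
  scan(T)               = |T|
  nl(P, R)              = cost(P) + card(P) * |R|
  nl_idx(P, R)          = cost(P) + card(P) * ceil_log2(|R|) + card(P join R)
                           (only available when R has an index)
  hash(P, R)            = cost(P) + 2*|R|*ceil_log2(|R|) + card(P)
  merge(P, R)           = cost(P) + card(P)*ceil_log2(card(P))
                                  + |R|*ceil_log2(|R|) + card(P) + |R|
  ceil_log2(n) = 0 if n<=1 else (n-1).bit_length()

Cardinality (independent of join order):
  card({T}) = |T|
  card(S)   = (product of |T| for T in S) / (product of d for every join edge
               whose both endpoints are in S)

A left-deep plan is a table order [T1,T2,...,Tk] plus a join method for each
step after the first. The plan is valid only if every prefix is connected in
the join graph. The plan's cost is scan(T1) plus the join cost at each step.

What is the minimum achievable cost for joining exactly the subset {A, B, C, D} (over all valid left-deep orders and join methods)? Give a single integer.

Selinger DP over subsets of {A,B,C,D}:
  {A}: scan cost=250, card=250
  {B}: scan cost=250, card=250
  {C}: scan cost=100, card=100
  {D}: scan cost=20, card=20
  {AB}: card=31250; try (B,hash)→4500, (A,hash)→4500, (B,merge)→4750, (A,merge)→4750, (B,nl_idx)→33500, (B,nl)→62750 …(+1); best=4500 via (B,hash)
  {BC}: card=1000; try (C,hash)→1900, (B,nl_idx)→1900, (C,nl_idx)→3000, (B,merge)→3150, (C,merge)→3300, (B,hash)→4200 …(+2); best=1900 via (C,hash)
  {CD}: card=500; try (D,hash)→400, (C,nl_idx)→660, (C,merge)→940, (D,merge)→1020, (D,nl_idx)→1100, (C,hash)→1440 …(+2); best=400 via (D,hash)
  {ABC}: card=125000; try (A,hash)→6900, (A,merge)→15150, (C,hash)→37150, (A,nl)→251900, (C,nl_idx)→348250, (C,merge)→505300 …(+1); best=6900 via (A,hash)
  {BCD}: card=5000; try (D,hash)→3100, (B,hash)→4900, (B,merge)→7650, (B,nl_idx)→9400, (D,nl_idx)→11900, (D,merge)→13020 …(+2); best=3100 via (D,hash)
  {ABCD}: card=625000; try (A,hash)→12100, (A,merge)→75350, (D,hash)→132100, (A,nl)→1253100, (D,nl_idx)→1256900, (D,merge)→2257020 …(+1); best=12100 via (A,hash)

12100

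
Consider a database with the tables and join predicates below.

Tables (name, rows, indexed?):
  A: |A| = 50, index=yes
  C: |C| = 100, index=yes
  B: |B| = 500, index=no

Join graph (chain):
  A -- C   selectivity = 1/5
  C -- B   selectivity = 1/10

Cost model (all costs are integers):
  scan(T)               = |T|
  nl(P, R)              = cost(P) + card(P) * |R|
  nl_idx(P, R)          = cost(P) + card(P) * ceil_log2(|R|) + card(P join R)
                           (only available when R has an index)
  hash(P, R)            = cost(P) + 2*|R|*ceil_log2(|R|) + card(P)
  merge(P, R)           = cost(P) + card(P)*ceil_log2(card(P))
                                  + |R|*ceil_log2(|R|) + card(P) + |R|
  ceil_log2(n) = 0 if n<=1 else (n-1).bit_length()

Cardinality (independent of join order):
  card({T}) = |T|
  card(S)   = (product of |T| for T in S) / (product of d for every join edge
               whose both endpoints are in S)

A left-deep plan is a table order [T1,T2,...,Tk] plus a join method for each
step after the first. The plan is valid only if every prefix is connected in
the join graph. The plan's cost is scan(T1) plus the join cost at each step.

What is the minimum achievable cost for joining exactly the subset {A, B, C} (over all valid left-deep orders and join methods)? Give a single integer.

Selinger DP over subsets of {A,B,C}:
  {A}: scan cost=50, card=50
  {C}: scan cost=100, card=100
  {B}: scan cost=500, card=500
  {AC}: card=1000; try (A,hash)→800, (C,merge)→1200, (A,merge)→1250, (C,nl_idx)→1400, (C,hash)→1500, (A,nl_idx)→1700 …(+2); best=800 via (A,hash)
  {BC}: card=5000; try (C,hash)→2400, (B,merge)→5900, (C,merge)→6300, (C,nl_idx)→9000, (B,hash)→9200, (B,nl)→50100 …(+1); best=2400 via (C,hash)
  {ABC}: card=50000; try (A,hash)→8000, (B,hash)→10800, (B,merge)→16800, (A,merge)→72750, (A,nl_idx)→82400, (A,nl)→252400 …(+1); best=8000 via (A,hash)

8000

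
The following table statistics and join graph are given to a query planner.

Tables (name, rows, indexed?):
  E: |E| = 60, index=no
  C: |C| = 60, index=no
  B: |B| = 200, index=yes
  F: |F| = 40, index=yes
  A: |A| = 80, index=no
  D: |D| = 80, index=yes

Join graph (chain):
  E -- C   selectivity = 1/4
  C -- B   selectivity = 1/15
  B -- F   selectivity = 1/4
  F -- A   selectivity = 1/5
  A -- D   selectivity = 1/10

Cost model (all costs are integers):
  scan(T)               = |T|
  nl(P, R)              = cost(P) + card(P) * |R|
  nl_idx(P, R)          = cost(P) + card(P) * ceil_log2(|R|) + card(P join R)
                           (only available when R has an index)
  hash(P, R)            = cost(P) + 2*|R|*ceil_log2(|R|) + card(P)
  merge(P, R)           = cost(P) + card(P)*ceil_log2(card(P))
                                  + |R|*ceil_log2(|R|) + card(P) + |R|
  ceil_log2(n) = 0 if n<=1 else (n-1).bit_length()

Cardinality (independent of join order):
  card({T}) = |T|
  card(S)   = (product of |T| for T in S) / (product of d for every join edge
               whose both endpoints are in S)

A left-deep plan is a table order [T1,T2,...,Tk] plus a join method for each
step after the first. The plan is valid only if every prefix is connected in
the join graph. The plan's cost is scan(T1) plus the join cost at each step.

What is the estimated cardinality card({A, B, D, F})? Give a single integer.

256000

Tables in S: A(80), B(200), D(80), F(40)
Edges inside S: B-F(d=4), F-A(d=5), A-D(d=10)
numerator = 80 * 200 * 80 * 40 = 51200000
denominator = 4 * 5 * 10 = 200
card(S) = 51200000 / 200 = 256000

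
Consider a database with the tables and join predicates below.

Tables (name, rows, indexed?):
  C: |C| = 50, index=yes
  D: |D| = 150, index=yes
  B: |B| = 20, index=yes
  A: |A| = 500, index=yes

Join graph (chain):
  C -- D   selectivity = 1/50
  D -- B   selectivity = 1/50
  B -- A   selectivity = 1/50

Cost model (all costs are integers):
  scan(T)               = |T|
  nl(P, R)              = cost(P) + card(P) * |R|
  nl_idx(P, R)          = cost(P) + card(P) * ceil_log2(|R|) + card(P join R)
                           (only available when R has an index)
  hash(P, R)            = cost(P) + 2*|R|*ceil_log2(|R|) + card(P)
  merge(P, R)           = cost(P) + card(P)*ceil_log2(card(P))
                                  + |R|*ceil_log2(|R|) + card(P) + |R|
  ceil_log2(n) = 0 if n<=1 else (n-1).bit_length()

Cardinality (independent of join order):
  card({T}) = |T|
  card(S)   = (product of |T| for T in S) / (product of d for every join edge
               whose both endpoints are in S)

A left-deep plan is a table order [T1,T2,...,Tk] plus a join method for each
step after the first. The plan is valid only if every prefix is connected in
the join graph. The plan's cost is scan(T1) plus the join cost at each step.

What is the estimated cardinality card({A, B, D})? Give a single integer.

600

Tables in S: A(500), B(20), D(150)
Edges inside S: D-B(d=50), B-A(d=50)
numerator = 500 * 20 * 150 = 1500000
denominator = 50 * 50 = 2500
card(S) = 1500000 / 2500 = 600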